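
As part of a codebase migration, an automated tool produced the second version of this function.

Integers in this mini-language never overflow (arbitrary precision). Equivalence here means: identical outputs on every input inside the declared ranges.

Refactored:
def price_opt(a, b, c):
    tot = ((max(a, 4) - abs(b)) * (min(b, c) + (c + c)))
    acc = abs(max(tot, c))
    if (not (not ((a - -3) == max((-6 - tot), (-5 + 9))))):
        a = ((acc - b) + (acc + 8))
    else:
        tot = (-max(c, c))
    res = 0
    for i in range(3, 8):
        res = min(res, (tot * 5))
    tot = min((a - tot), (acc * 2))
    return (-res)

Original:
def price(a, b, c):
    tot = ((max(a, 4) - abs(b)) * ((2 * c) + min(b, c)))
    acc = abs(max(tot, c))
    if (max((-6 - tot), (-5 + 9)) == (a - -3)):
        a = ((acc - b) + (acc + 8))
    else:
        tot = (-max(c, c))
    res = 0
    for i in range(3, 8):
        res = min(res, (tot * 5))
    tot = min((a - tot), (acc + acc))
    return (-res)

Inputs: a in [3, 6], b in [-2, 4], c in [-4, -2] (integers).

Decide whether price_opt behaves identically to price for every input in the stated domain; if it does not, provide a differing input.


Side by side, the visible changes include: boolean connective usage differs.
As a probe, take a=4, b=1, c=-4: price runs tot becomes -36; next acc becomes 4; next (max((-6 - tot), (-5 + 9)) == (a - -3)) evaluates to false; next tot becomes 4; next res becomes 0; next at i=3:; next res becomes 0; next at i=4:; next res becomes 0; next at i=5:; next res becomes 0; next at i=6:; next res becomes 0; next at i=7:; next res becomes 0; next tot becomes 0; next final value 0; price_opt runs tot becomes -36; next acc becomes 4; next (not (not ((a - -3) == max((-6 - tot), (-5 + 9))))) evaluates to false; next tot becomes 4; next res becomes 0; next at i=3:; next res becomes 0; next at i=4:; next res becomes 0; next at i=5:; next res becomes 0; next at i=6:; next res becomes 0; next at i=7:; next res becomes 0; next tot becomes 0; next final value 0; both end at 0.
Checked all 84 inputs in the declared domain: the outputs agree on every one.
verdict: equivalent


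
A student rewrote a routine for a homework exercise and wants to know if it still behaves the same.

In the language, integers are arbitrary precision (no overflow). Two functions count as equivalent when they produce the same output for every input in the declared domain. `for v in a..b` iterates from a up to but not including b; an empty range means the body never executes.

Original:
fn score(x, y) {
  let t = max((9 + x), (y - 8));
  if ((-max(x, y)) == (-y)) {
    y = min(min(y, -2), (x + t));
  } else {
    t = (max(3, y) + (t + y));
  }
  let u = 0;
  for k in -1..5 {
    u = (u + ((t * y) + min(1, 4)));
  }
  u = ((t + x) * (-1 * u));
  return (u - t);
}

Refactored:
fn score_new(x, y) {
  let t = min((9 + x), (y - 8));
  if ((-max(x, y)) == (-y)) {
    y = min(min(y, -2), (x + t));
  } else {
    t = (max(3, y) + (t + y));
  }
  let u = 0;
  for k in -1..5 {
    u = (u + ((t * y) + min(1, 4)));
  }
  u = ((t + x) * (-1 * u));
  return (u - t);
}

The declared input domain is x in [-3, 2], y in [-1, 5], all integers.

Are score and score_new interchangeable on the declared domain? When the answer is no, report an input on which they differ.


Try x=-3, y=-1.
score: t = 6; ((-max(x, y)) == (-y)) -> true; y = -2; u = 0; [k=-1]; u = -11; [k=0]; u = -22; [k=1]; u = -33; [k=2]; u = -44; [k=3]; u = -55; [k=4]; u = -66; u = 198; return 192
score_new: t = -9; ((-max(x, y)) == (-y)) -> true; y = -12; u = 0; [k=-1]; u = 109; [k=0]; u = 218; [k=1]; u = 327; [k=2]; u = 436; [k=3]; u = 545; [k=4]; u = 654; u = 7848; return 7857
192 vs 7857 — the two versions disagree here.
verdict: not equivalent; witness: x=-3, y=-1


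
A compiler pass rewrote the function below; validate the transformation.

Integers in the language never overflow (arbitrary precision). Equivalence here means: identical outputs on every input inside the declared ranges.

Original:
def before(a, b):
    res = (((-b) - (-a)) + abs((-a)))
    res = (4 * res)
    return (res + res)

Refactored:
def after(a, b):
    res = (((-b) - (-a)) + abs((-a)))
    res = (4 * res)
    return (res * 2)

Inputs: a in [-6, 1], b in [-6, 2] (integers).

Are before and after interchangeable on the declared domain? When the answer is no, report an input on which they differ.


The two versions differ — the changes include constant usage differs; also arithmetic usage differs.
As a probe, take a=-1, b=0: before runs res becomes 0; next res becomes 0; next final value 0; after runs res becomes 0; next res becomes 0; next final value 0; both end at 0.
An exhaustive pass over the 72 declared inputs shows identical outputs.
verdict: equivalent


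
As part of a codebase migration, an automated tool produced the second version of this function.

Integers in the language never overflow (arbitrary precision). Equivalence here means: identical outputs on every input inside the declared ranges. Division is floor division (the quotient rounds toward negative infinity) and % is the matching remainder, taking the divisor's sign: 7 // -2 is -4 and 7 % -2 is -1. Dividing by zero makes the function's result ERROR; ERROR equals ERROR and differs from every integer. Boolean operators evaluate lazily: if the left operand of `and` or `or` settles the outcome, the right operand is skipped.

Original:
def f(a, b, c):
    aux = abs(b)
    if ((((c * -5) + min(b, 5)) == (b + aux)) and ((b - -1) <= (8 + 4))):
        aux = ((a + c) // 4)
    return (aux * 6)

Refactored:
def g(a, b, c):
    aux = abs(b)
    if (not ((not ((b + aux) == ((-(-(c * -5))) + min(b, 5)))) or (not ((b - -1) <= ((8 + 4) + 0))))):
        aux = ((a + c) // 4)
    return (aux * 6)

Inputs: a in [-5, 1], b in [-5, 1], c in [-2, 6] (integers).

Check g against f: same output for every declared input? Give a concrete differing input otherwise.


This is a faithful refactor — constant usage differs; arithmetic usage differs; boolean connective usage differs, but the computed results match everywhere.
One worked example (a=-3, b=-3, c=0) — f: aux = 3; ((((c * -5) + min(b, 5)) == (b + aux)) and ((b - -1) <= (8 + 4))) -> false; return 18; g: aux = 3; (not ((not ((b + aux) == ((-(-(c * -5))) + min(b, 5)))) or (not ((b - -1) <= ((8 + 4) + 0))))) -> false; return 18; agreement on 18.
Across all 441 domain points the two functions coincide.
verdict: equivalent


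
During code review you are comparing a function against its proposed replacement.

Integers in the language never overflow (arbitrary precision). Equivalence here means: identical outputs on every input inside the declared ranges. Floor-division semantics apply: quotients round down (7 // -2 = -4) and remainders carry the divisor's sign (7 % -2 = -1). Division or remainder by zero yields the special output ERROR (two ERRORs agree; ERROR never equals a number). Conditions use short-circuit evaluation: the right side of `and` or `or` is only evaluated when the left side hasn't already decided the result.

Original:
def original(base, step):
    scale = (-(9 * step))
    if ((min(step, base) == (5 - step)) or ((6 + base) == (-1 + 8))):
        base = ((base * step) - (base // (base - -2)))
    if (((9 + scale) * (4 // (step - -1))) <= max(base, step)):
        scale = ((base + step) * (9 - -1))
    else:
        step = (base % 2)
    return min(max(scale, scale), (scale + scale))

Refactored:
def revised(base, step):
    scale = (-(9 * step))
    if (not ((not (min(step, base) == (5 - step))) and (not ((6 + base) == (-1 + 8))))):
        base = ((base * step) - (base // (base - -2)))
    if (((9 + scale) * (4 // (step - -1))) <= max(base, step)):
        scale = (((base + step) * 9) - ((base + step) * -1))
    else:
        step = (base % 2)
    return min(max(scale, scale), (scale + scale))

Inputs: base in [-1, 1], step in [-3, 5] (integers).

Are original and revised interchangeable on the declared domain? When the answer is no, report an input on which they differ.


Changes here: boolean connective usage differs; and arithmetic usage differs; the full 27-point sweep finds no disagreement.
verdict: equivalent


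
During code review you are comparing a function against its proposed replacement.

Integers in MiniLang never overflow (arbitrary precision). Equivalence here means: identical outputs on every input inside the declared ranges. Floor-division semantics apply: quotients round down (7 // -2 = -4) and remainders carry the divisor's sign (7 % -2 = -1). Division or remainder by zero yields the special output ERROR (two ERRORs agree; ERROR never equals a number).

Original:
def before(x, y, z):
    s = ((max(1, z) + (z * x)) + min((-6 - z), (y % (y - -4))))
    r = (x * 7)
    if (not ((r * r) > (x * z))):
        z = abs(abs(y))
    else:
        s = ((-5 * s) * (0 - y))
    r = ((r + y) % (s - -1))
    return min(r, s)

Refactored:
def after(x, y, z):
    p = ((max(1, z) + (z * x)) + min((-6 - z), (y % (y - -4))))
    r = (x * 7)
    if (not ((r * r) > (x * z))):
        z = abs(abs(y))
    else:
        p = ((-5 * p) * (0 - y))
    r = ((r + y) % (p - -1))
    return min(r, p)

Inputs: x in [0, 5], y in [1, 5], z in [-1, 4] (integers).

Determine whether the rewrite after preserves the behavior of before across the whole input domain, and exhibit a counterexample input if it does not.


Equivalent — the differences include local variable names differ, yet no declared input distinguishes the two.
Spot check at x=1, y=1, z=-1 — before: s = -5; r = 7; (not ((r * r) > (x * z))) -> false; s = -25; r = -16; return -25. after: p = -5; r = 7; (not ((r * r) > (x * z))) -> false; p = -25; r = -16; return -25. Both give -25.
An exhaustive pass over the 180 declared inputs shows identical outputs.
verdict: equivalent


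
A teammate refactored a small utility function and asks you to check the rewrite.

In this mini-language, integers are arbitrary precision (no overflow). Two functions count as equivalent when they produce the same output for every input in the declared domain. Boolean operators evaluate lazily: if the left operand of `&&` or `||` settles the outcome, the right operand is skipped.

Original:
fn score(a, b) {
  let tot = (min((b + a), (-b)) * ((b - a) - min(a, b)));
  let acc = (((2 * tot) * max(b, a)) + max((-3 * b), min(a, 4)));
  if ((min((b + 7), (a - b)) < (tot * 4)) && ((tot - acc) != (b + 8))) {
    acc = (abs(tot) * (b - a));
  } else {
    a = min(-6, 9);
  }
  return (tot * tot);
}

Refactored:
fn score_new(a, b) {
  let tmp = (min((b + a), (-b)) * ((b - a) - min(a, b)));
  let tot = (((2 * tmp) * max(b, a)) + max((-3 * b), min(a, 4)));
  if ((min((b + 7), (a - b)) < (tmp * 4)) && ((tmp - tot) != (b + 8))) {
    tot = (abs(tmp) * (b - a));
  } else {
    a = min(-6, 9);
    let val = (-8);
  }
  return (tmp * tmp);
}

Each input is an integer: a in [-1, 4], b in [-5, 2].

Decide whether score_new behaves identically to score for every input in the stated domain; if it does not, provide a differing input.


Reading the diff, among the changes: constant usage differs, statement counts differ, local variable names differ.
Tracing a=4, b=2: score: tot becomes 8; next acc becomes 68; next ((min((b + 7), (a - b)) < (tot * 4)) && ((tot - acc) != (b + 8))) evaluates to true; next acc becomes -16; next final value 64 | score_new: tmp becomes 8; next tot becomes 68; next ((min((b + 7), (a - b)) < (tmp * 4)) && ((tmp - tot) != (b + 8))) evaluates to true; next tot becomes -16; next final value 64 — matching result 64.
Every one of the 48 inputs gives matching results.
verdict: equivalent


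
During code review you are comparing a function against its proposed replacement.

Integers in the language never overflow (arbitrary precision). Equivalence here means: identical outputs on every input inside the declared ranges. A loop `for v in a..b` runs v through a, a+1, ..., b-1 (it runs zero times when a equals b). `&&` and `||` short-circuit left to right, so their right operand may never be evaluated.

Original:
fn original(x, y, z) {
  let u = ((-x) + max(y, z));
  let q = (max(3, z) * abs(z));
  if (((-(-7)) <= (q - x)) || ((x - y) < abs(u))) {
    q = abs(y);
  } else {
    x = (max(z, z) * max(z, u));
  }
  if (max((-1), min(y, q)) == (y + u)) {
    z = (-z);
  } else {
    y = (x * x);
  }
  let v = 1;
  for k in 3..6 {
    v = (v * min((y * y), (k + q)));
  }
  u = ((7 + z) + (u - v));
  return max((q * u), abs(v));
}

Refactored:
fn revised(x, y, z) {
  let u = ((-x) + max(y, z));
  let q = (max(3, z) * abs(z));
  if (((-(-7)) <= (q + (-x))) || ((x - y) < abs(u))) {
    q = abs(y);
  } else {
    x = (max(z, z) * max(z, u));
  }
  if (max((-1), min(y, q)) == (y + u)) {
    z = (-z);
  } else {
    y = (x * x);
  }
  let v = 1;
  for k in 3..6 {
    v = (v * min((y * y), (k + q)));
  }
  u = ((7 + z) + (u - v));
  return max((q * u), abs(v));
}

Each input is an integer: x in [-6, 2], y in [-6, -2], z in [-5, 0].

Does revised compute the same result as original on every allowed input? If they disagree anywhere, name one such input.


Reading the diff, among the changes: arithmetic usage differs.
Tracing x=1, y=-6, z=-3: original: u := -4 | q := 9 | (((-(-7)) <= (q - x)) || ((x - y) < abs(u))): true | q := 6 | (max((-1), min(y, q)) == (y + u)): false | y := 1 | v := 1 | iter k=3: | v := 1 | iter k=4: | v := 1 | iter k=5: | v := 1 | u := -1 | result 1 | revised: u := -4 | q := 9 | (((-(-7)) <= (q + (-x))) || ((x - y) < abs(u))): true | q := 6 | (max((-1), min(y, q)) == (y + u)): false | y := 1 | v := 1 | iter k=3: | v := 1 | iter k=4: | v := 1 | iter k=5: | v := 1 | u := -1 | result 1 — matching result 1.
Every one of the 270 inputs gives matching results.
verdict: equivalent


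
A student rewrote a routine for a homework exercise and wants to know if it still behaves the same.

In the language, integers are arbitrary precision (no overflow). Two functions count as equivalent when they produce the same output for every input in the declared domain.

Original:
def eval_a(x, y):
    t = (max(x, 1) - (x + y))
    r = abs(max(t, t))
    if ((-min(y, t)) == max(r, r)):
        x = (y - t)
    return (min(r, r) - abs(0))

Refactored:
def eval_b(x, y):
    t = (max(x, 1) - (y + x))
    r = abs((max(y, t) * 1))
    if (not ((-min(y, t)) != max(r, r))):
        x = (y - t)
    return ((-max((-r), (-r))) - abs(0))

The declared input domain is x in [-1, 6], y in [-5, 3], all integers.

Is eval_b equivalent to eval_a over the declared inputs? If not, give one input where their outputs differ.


At x=-1, y=2: eval_a gives 0, eval_b gives 2.
verdict: not equivalent; witness: x=-1, y=2


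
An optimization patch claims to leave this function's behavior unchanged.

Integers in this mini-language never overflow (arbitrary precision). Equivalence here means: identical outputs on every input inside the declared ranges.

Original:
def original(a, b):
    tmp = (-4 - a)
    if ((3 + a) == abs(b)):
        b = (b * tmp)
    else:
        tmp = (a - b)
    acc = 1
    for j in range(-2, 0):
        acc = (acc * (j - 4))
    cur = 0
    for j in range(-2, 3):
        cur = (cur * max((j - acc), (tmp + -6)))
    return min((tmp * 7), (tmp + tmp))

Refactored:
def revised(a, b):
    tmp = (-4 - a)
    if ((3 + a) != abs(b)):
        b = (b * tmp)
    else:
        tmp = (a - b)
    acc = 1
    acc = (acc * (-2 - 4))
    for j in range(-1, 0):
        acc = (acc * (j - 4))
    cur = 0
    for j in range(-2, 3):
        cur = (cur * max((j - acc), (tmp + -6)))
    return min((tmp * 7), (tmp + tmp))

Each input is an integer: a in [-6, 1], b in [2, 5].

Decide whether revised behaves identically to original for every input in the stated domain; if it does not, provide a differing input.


a=-6, b=2 yields -56 from original but 4 from revised.
verdict: not equivalent; witness: a=-6, b=2


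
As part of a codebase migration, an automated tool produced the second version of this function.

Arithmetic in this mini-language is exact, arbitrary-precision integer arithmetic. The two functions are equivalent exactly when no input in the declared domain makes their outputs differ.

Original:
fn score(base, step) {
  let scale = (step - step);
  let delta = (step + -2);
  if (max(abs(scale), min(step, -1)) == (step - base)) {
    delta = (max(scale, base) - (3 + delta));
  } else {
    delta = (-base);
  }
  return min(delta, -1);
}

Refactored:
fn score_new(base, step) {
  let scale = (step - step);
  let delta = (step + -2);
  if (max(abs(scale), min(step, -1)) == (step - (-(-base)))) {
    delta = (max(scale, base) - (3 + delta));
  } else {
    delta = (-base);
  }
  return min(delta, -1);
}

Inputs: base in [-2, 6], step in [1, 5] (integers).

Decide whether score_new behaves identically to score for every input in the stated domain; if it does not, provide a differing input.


Reading the diff, among the changes: same computation, different form.
Tracing base=5, step=2: score: scale := 0 | delta := 0 | (max(abs(scale), min(step, -1)) == (step - base)): false | delta := -5 | result -5 | score_new: scale := 0 | delta := 0 | (max(abs(scale), min(step, -1)) == (step - (-(-base)))): false | delta := -5 | result -5 — matching result -5.
Every one of the 45 inputs gives matching results.
verdict: equivalent


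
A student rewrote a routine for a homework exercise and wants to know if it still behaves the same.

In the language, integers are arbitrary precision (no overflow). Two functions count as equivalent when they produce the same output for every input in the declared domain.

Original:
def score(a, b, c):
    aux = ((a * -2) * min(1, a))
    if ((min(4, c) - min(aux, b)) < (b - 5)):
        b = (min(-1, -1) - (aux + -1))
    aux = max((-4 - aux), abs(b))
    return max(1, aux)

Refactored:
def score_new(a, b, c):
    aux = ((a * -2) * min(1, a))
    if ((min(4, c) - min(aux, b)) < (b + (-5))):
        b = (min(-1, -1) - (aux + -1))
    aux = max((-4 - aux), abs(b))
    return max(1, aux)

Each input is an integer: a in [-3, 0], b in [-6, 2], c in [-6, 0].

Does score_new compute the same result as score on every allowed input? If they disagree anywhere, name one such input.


The two versions differ — the changes include arithmetic usage differs.
Spot check at a=0, b=-5, c=-4 — score: aux = 0; ((min(4, c) - min(aux, b)) < (b - 5)) -> false; aux = 5; return 5. score_new: aux = 0; ((min(4, c) - min(aux, b)) < (b + (-5))) -> false; aux = 5; return 5. Both give 5.
Checked all 252 inputs in the declared domain: the outputs agree on every one.
verdict: equivalent


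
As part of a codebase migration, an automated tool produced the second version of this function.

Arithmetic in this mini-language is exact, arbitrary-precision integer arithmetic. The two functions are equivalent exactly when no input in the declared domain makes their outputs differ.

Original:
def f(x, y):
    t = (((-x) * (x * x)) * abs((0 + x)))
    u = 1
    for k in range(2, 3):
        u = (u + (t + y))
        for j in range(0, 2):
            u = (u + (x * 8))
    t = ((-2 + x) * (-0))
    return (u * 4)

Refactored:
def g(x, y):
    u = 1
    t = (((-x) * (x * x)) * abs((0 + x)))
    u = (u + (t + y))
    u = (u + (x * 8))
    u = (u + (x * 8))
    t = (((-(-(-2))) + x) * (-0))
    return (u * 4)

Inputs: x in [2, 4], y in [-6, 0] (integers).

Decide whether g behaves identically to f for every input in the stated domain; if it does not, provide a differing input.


Comparing the listings, the differences include: loop structure differs, plus arithmetic usage differs, plus statement counts differ, plus local variable names differ, plus constant usage differs.
One worked example (x=2, y=0) — f: t = -16; u = 1; [k=2]; u = -15; [j=0]; u = 1; [j=1]; u = 17; t = 0; return 68; g: u = 1; t = -16; u = -15; u = 1; u = 17; t = 0; return 68; agreement on 68.
Sweeping the whole domain (21 inputs) finds no disagreement.
verdict: equivalent


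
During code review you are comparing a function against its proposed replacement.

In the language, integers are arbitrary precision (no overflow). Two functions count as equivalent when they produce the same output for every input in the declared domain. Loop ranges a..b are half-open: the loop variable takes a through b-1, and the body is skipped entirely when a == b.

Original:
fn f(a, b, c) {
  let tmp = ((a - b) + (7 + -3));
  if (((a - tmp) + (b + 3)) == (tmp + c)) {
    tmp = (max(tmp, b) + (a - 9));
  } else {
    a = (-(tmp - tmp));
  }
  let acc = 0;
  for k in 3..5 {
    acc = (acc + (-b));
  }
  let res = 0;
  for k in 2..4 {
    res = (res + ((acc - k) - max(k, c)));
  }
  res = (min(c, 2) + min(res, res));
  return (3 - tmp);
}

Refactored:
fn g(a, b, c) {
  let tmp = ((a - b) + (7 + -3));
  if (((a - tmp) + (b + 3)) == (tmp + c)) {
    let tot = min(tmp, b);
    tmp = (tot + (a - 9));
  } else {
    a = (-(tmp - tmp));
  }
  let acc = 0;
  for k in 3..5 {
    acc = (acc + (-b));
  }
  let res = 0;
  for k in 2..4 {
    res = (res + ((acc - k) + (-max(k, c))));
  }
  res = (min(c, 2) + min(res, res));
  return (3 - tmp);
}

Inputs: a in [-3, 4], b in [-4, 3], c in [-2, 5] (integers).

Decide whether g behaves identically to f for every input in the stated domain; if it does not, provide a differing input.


On input a=-3, b=0, c=-2, f returns 14 while g returns 15.
verdict: not equivalent; witness: a=-3, b=0, c=-2


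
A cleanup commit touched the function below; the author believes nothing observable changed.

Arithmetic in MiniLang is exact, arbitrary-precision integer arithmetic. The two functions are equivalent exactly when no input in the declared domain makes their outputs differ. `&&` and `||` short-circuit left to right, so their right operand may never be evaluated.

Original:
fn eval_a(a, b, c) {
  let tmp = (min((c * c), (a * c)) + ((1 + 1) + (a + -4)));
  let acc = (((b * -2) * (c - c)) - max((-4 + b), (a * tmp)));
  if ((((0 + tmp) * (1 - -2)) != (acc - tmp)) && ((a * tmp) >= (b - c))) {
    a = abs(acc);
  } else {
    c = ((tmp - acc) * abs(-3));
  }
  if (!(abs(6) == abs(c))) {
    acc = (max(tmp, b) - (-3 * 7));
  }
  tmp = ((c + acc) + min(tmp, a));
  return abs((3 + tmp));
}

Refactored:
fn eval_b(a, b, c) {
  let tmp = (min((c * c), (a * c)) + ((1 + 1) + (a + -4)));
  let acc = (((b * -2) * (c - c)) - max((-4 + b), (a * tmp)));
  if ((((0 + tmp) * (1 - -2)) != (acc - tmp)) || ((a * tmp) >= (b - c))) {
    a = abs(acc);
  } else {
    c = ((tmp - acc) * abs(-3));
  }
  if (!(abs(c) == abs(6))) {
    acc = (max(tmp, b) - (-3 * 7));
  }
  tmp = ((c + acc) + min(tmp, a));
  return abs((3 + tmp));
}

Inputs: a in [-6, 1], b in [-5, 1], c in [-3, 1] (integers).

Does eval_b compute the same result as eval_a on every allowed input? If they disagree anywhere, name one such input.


The rewrite breaks on a=-6, b=-5, c=-3, where the results are 4 and 23.
eval_a: tmp becomes 1; next acc becomes 6; next ((((0 + tmp) * (1 - -2)) != (acc - tmp)) && ((a * tmp) >= (b - c))) evaluates to false; next c becomes -15; next (!(abs(6) == abs(c))) evaluates to true; next acc becomes 22; next tmp becomes 1; next final value 4
eval_b: tmp becomes 1; next acc becomes 6; next ((((0 + tmp) * (1 - -2)) != (acc - tmp)) || ((a * tmp) >= (b - c))) evaluates to true; next a becomes 6; next (!(abs(c) == abs(6))) evaluates to true; next acc becomes 22; next tmp becomes 20; next final value 23
verdict: not equivalent; witness: a=-6, b=-5, c=-3


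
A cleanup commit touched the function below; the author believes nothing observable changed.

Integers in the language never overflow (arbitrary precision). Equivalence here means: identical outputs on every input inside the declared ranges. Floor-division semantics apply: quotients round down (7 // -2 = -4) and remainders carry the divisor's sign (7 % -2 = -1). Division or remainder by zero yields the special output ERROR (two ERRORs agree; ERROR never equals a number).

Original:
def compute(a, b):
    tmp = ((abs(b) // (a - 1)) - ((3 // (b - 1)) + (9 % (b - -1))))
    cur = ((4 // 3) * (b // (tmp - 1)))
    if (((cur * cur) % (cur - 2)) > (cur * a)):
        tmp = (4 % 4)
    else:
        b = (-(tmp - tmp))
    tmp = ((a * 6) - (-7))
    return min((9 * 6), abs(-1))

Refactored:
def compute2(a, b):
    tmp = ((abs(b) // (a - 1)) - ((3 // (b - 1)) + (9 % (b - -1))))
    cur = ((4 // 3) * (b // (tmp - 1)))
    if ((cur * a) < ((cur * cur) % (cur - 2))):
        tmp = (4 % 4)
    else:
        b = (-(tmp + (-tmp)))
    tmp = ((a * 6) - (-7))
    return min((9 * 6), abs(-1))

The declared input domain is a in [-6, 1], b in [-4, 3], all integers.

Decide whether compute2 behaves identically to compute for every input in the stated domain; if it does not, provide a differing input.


Comparing the listings, the differences include: comparison usage differs; also arithmetic usage differs.
One worked example (a=-5, b=-2) — compute: tmp becomes 0; next cur becomes 2; next hits division by zero so the output is ERROR; compute2: tmp becomes 0; next cur becomes 2; next hits division by zero so the output is ERROR; agreement on ERROR.
Across all 64 domain points the two functions coincide.
verdict: equivalent


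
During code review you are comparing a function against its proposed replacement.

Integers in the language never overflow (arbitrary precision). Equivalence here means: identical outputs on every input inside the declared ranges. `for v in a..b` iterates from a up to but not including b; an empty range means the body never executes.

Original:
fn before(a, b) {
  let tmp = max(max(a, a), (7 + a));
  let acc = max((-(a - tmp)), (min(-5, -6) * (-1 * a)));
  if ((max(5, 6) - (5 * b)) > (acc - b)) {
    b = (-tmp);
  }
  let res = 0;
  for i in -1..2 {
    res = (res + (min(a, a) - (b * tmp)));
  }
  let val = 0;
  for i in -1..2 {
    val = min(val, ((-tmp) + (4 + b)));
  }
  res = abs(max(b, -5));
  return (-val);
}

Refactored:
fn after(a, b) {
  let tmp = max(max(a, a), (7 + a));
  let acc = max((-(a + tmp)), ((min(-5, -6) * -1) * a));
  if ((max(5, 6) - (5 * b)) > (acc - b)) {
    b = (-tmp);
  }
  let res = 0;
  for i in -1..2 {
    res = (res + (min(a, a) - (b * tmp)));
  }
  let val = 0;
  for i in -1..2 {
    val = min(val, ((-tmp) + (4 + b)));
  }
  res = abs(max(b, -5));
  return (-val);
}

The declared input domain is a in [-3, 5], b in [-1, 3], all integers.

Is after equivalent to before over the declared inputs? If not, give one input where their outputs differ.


Try a=-3, b=0.
before: tmp = 4; acc = 7; ((max(5, 6) - (5 * b)) > (acc - b)) -> false; res = 0; [i=-1]; res = -3; [i=0]; res = -6; [i=1]; res = -9; val = 0; [i=-1]; val = 0; [i=0]; val = 0; [i=1]; val = 0; res = 0; return 0
after: tmp = 4; acc = -1; ((max(5, 6) - (5 * b)) > (acc - b)) -> true; b = -4; res = 0; [i=-1]; res = 13; [i=0]; res = 26; [i=1]; res = 39; val = 0; [i=-1]; val = -4; [i=0]; val = -4; [i=1]; val = -4; res = 4; return 4
0 vs 4 — the two versions disagree here.
verdict: not equivalent; witness: a=-3, b=0


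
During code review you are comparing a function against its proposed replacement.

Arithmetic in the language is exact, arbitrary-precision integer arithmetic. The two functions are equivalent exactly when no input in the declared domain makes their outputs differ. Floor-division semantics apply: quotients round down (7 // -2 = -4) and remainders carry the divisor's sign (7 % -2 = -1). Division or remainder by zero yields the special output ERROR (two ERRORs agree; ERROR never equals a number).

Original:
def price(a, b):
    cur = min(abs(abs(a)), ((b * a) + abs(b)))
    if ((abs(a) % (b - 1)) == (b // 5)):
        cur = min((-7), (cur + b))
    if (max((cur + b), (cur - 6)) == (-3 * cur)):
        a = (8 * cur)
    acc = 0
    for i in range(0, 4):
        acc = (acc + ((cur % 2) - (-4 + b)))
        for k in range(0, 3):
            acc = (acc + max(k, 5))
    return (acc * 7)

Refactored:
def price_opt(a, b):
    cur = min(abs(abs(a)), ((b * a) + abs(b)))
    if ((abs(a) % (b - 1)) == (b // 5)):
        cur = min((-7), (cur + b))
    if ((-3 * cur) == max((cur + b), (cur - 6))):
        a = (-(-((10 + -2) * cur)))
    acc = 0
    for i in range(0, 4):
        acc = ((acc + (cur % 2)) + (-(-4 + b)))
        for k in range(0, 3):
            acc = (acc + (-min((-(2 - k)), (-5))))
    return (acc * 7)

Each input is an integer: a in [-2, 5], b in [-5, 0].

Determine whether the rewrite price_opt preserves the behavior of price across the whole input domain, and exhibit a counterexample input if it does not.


This is a faithful refactor — min/max/abs usage differs; arithmetic usage differs; constant usage differs, but the computed results match everywhere.
As a probe, take a=4, b=-2: price runs cur = -6; ((abs(a) % (b - 1)) == (b // 5)) -> false; (max((cur + b), (cur - 6)) == (-3 * cur)) -> false; acc = 0; [i=0]; acc = 6; [k=0]; acc = 11; [k=1]; acc = 16; [k=2]; acc = 21; [i=1]; acc = 27; [k=0]; acc = 32; [k=1]; acc = 37; [k=2]; acc = 42; [i=2]; acc = 48; [k=0]; acc = 53; [k=1]; acc = 58; [k=2]; acc = 63; [i=3]; acc = 69; [k=0]; acc = 74; [k=1]; acc = 79; [k=2]; acc = 84; return 588; price_opt runs cur = -6; ((abs(a) % (b - 1)) == (b // 5)) -> false; ((-3 * cur) == max((cur + b), (cur - 6))) -> false; acc = 0; [i=0]; acc = 6; [k=0]; acc = 11; [k=1]; acc = 16; [k=2]; acc = 21; [i=1]; acc = 27; [k=0]; acc = 32; [k=1]; acc = 37; [k=2]; acc = 42; [i=2]; acc = 48; [k=0]; acc = 53; [k=1]; acc = 58; [k=2]; acc = 63; [i=3]; acc = 69; [k=0]; acc = 74; [k=1]; acc = 79; [k=2]; acc = 84; return 588; both end at 588.
Sweeping the whole domain (48 inputs) finds no disagreement.
verdict: equivalent


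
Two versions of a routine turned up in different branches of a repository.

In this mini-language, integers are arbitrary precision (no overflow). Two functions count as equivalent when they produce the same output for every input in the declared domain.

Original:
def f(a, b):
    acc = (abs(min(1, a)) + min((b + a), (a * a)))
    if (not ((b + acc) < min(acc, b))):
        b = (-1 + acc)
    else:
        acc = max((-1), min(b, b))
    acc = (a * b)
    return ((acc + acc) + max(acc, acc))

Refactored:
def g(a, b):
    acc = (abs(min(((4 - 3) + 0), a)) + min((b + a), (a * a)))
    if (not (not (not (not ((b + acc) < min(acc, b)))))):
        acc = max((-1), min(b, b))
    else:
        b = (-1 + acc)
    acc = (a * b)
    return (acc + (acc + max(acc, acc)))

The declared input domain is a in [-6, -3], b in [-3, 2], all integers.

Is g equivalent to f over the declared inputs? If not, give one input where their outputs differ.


Changes here: constant usage differs; and arithmetic usage differs; and boolean connective usage differs; the full 24-point sweep finds no disagreement.
verdict: equivalent


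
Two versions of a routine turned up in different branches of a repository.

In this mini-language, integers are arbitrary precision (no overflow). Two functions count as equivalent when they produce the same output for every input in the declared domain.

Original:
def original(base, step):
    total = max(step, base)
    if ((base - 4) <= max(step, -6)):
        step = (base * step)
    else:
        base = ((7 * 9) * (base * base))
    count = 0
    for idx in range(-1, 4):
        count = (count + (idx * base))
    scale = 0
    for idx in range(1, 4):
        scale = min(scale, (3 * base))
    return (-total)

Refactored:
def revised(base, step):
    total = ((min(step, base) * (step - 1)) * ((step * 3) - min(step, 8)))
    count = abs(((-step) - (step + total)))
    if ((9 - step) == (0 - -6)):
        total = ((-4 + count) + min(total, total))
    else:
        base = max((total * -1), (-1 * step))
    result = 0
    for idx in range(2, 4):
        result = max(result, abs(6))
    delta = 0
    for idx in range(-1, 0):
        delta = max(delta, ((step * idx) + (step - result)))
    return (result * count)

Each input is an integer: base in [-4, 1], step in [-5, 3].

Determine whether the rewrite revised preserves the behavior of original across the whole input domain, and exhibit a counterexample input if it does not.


The rewrite breaks on base=-4, step=-5, where the results are 4 and 1860.
original: total = -4; ((base - 4) <= max(step, -6)) -> true; step = 20; count = 0; [idx=-1]; count = 4; [idx=0]; count = 4; [idx=1]; count = 0; [idx=2]; count = -8; [idx=3]; count = -20; scale = 0; [idx=1]; scale = -12; [idx=2]; scale = -12; [idx=3]; scale = -12; return 4
revised: total = -300; count = 310; ((9 - step) == (0 - -6)) -> false; base = 300; result = 0; [idx=2]; result = 6; [idx=3]; result = 6; delta = 0; [idx=-1]; delta = 0; return 1860
verdict: not equivalent; witness: base=-4, step=-5


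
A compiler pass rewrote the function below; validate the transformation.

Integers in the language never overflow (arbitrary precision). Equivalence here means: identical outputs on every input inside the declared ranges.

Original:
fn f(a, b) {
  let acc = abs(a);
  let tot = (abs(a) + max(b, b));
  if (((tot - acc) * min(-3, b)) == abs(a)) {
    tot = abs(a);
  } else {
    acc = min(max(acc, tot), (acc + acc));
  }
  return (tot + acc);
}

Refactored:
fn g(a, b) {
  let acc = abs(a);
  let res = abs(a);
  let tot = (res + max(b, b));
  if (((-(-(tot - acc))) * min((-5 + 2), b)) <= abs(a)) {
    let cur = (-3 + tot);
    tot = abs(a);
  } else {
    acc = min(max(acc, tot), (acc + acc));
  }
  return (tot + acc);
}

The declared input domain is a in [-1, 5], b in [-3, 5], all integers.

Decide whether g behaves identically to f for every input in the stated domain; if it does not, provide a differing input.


Take a=-1, b=1.
f: acc=1, then tot=2, then (((tot - acc) * min(-3, b)) == abs(a)) is false, then acc=2, then returns 4
g: acc=1, then res=1, then tot=2, then (((-(-(tot - acc))) * min((-5 + 2), b)) <= abs(a)) is true, then cur=-1, then tot=1, then returns 2
4 and 2 differ, so these are not the same function on this domain.
verdict: not equivalent; witness: a=-1, b=1


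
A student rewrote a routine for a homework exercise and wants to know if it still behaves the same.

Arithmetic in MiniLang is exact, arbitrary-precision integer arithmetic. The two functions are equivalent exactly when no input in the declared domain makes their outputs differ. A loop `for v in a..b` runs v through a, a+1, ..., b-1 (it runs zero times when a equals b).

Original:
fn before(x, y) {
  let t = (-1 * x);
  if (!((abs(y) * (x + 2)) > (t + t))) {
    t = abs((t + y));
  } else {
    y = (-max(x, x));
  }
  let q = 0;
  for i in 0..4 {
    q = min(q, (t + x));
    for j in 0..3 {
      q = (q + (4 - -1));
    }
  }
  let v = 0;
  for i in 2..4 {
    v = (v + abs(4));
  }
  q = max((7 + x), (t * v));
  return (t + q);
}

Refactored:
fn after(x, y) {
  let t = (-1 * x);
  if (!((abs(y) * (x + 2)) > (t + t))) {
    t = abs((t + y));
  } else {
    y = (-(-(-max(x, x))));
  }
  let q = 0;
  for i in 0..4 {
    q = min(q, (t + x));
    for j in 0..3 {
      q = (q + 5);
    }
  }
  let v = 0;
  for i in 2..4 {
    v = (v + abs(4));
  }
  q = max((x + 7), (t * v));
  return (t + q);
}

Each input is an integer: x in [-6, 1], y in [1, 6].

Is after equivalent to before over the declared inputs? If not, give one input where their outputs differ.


Side by side, the visible changes include: arithmetic usage differs, plus constant usage differs.
Spot check at x=-3, y=3 — before: t becomes 3; next (!((abs(y) * (x + 2)) > (t + t))) evaluates to true; next t becomes 6; next q becomes 0; next at i=0:; next q becomes 0; next at j=0:; next q becomes 5; next at j=1:; next q becomes 10; next at j=2:; next q becomes 15; next at i=1:; next q becomes 3; next at j=0:; next q becomes 8; next at j=1:; next q becomes 13; next at j=2:; next q becomes 18; next at i=2:; next q becomes 3; next at j=0:; next q becomes 8; next at j=1:; next q becomes 13; next at j=2:; next q becomes 18; next at i=3:; next q becomes 3; next at j=0:; next q becomes 8; next at j=1:; next q becomes 13; next at j=2:; next q becomes 18; next v becomes 0; next at i=2:; next v becomes 4; next at i=3:; next v becomes 8; next q becomes 48; next final value 54. after: t becomes 3; next (!((abs(y) * (x + 2)) > (t + t))) evaluates to true; next t becomes 6; next q becomes 0; next at i=0:; next q becomes 0; next at j=0:; next q becomes 5; next at j=1:; next q becomes 10; next at j=2:; next q becomes 15; next at i=1:; next q becomes 3; next at j=0:; next q becomes 8; next at j=1:; next q becomes 13; next at j=2:; next q becomes 18; next at i=2:; next q becomes 3; next at j=0:; next q becomes 8; next at j=1:; next q becomes 13; next at j=2:; next q becomes 18; next at i=3:; next q becomes 3; next at j=0:; next q becomes 8; next at j=1:; next q becomes 13; next at j=2:; next q becomes 18; next v becomes 0; next at i=2:; next v becomes 4; next at i=3:; next v becomes 8; next q becomes 48; next final value 54. Both give 54.
Sweeping the whole domain (48 inputs) finds no disagreement.
verdict: equivalent


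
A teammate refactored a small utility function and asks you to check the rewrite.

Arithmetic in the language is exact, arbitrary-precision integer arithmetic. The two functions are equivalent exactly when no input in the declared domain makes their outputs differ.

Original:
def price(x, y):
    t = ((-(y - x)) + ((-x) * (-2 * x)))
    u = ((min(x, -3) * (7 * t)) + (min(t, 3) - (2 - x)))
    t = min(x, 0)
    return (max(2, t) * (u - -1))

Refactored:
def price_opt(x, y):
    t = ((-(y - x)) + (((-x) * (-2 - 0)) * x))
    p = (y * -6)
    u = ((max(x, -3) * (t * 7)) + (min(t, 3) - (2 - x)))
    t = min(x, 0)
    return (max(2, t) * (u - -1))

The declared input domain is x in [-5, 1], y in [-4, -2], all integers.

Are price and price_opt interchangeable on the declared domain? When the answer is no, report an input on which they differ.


x=-5, y=-4 yields -3436 from price but -2064 from price_opt.
verdict: not equivalent; witness: x=-5, y=-4


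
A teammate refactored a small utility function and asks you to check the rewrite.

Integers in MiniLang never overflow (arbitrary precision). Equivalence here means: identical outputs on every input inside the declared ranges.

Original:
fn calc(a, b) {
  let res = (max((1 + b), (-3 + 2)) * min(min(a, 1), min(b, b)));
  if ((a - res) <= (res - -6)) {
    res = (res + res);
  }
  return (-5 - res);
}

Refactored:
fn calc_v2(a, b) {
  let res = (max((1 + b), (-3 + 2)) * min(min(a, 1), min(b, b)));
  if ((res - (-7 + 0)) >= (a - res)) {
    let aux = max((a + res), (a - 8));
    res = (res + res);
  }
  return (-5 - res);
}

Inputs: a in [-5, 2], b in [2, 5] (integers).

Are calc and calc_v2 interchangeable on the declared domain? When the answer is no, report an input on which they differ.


At a=-1, b=3: calc gives -1, calc_v2 gives 3.
verdict: not equivalent; witness: a=-1, b=3


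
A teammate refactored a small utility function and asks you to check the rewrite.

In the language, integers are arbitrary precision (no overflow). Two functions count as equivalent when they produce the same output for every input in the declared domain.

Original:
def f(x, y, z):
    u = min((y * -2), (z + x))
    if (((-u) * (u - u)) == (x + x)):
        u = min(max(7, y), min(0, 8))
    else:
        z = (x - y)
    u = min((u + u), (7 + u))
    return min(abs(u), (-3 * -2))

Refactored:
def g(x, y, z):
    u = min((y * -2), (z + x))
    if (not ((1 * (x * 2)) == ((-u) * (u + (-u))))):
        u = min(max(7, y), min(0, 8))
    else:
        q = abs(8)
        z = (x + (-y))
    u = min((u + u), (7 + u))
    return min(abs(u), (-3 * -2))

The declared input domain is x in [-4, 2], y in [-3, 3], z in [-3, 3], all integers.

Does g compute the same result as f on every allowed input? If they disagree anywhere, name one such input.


Input x=-4, y=-3, z=-3: 6 from f versus 0 from g.
verdict: not equivalent; witness: x=-4, y=-3, z=-3


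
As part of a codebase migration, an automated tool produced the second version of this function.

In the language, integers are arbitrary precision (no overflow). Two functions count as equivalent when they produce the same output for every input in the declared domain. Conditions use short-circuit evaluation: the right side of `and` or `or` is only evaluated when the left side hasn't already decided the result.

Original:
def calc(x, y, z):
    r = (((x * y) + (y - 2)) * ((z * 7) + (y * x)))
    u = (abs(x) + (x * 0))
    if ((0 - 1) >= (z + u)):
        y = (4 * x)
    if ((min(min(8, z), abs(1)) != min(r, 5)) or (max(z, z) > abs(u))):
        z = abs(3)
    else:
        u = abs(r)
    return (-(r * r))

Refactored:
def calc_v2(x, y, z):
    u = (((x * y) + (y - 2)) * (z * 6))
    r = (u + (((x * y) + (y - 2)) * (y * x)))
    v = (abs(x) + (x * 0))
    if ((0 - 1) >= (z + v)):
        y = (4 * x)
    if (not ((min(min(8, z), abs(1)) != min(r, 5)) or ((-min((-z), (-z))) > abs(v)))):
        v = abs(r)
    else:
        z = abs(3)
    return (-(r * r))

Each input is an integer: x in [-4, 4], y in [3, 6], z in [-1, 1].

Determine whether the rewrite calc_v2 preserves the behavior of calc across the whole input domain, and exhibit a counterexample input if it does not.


There is a counterexample at x=-4, y=3, z=-1: -43681 on one side, -39204 on the other.
calc: r becomes 209; next u becomes 4; next ((0 - 1) >= (z + u)) evaluates to false; next ((min(min(8, z), abs(1)) != min(r, 5)) or (max(z, z) > abs(u))) evaluates to true; next z becomes 3; next final value -43681
calc_v2: u becomes 66; next r becomes 198; next v becomes 4; next ((0 - 1) >= (z + v)) evaluates to false; next (not ((min(min(8, z), abs(1)) != min(r, 5)) or ((-min((-z), (-z))) > abs(v)))) evaluates to false; next z becomes 3; next final value -39204
verdict: not equivalent; witness: x=-4, y=3, z=-1
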